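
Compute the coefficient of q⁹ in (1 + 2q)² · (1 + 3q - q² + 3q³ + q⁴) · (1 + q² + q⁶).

(1 + 2q)² has coefficients 1,4,4 for degrees 0…2.
(1 + 3q - q² + 3q³ + q⁴) has coefficients 1,3,-1,3,1,0,0,0,0,0 for degrees 0…9.
Finally multiplying by (1 + q² + q⁶), the product of all factors after the first has coefficients 1,3,0,6,0,3,2,3,-1,3 for degrees 0…9.
[q⁹] = 1·3 + 4·(-1) + 4·3 = 11.

11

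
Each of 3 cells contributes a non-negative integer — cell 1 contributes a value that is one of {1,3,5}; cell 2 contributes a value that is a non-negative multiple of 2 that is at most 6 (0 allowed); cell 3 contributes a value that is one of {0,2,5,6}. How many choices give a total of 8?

The generating function for the choices is (q + q^3 + q^5)·(1 + q^2 + q^4 + q^6)·(1 + q^2 + q^5 + q^6); the count is [q^8].
(q + q^3 + q^5) has coefficients 0,1,0,1,0,1 for degrees 0…5.
(1 + q^2 + q^4 + q^6) has coefficients 1,0,1,0,1,0,1,0,0 for degrees 0…8.
Finally multiplying by (1 + q^2 + q^5 + q^6), the product of all factors after the first has coefficients 1,0,2,0,2,1,3,1,2 for degrees 0…8.
[q^8] = 1·1 + 1·1 + 1·0 = 2.

2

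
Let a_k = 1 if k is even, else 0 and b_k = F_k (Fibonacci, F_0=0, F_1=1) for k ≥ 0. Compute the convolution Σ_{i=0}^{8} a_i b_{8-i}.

This is [x^8] in the product of the two ordinary generating functions.
Σ = 1·21 + 0·13 + 1·8 + 0·5 + 1·3 + 0·2 + 1·1 + 0·1 + 1·0 = 33.

33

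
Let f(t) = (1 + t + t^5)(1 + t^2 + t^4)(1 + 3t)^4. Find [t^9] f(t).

217

(1 + t + t^5) has coefficients 1,1,0,0,0,1 for degrees 0…5.
(1 + t^2 + t^4) has coefficients 1,0,1,0,1,0,0,0,0,0 for degrees 0…9.
Finally multiplying by (1 + 3t)^4, the product of all factors after the first has coefficients 1,12,55,120,136,120,135,108,81,0 for degrees 0…9.
[t^9] = 1·0 + 1·81 + 1·136 = 217.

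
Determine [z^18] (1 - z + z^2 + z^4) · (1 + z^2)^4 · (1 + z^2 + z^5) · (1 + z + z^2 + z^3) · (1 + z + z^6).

(1 - z + z^2 + z^4) has coefficients 1,-1,1,0,1 for degrees 0…4.
(1 + z^2)^4 has coefficients 1,0,4,0,6,0,4,0,1,0,0,0,0,0,0,0,0,0,0 for degrees 0…18.
Multiplying by (1 + z^2 + z^5) gives running coefficients 1,0,5,0,10,1,10,4,5,6,1,4,0,1,0,0,0,0,0 for degrees 0…18.
Multiplying by (1 + z + z^2 + z^3) gives running coefficients 1,1,6,6,15,16,21,25,20,25,16,16,11,6,5,1,1,0,0 for degrees 0…18.
Finally multiplying by (1 + z + z^6), the product of all factors after the first has coefficients 1,2,7,12,21,31,38,47,51,51,56,48,48,42,31,31,18,17,11 for degrees 0…18.
[z^18] = 1·11 − 1·17 + 1·18 + 1·31 = 43.

43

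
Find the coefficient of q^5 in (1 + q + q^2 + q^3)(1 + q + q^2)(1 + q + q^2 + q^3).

9

(1 + q + q^2 + q^3) has coefficients 1,1,1,1 for degrees 0…3.
(1 + q + q^2) has coefficients 1,1,1,0,0,0 for degrees 0…5.
Finally multiplying by (1 + q + q^2 + q^3), the product of all factors after the first has coefficients 1,2,3,3,2,1 for degrees 0…5.
[q^5] = 1·1 + 1·2 + 1·3 + 1·3 = 9.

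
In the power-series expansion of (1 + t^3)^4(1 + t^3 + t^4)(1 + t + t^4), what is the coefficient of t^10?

26

(1 + t^3)^4 has coefficients 1,0,0,4,0,0,6,0,0,4,0 for degrees 0…10.
(1 + t^3 + t^4) has coefficients 1,0,0,1,1,0,0,0,0,0,0 for degrees 0…10.
Finally multiplying by (1 + t + t^4), the product of all factors after the first has coefficients 1,1,0,1,3,1,0,1,1,0,0 for degrees 0…10.
[t^10] = 1·0 + 4·1 + 6·3 + 4·1 = 26.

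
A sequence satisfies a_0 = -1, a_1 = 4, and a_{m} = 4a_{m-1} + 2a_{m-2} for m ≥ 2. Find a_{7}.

The ordinary generating function has denominator 1 - 4x - 2x^2.
Iterating the recurrence: a_0,…,a_{7} = -1, 4, 14, 64, 284, 1264, 5624, 25024.

25024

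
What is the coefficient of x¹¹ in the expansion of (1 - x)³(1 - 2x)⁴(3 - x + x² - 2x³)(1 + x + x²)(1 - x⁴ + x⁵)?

1314

(1 - x)³ has coefficients 1,-3,3,-1 for degrees 0…3.
(1 - 2x)⁴ has coefficients 1,-8,24,-32,16,0,0,0,0,0,0,0 for degrees 0…11.
Multiplying by (3 - x + x² - 2x³) gives running coefficients 3,-25,81,-130,120,-96,80,-32,0,0,0,0 for degrees 0…11.
Multiplying by (1 + x + x²) gives running coefficients 3,-22,59,-74,71,-106,104,-48,48,-32,0,0 for degrees 0…11.
Finally multiplying by (1 - x⁴ + x⁵), the product of all factors after the first has coefficients 3,-22,59,-74,68,-81,23,85,-97,145,-210,152 for degrees 0…11.
[x¹¹] = 1·152 − 3·(-210) + 3·145 − 1·(-97) = 1314.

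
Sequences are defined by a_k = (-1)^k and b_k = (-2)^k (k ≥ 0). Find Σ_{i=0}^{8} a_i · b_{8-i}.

Write out a_i and b_{8-i} for i = 0,…,8 and sum the products.
Σ = 1·256 − 1·(-128) + 1·64 − 1·(-32) + 1·16 − 1·(-8) + 1·4 − 1·(-2) + 1·1 = 511.

511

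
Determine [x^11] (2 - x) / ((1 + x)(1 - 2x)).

2047

The denominator gives the recurrence a_n = a_(n−1) + 2a_(n−2) for n ≥ 3; the numerator fixes a_0 = 2, a_1 = 1, a_2 = 5.
Iterating: 2, 1, 5, 7, 17, 31, 65, 127, 257, 511, 1025, 2047, so a_11 = 2047.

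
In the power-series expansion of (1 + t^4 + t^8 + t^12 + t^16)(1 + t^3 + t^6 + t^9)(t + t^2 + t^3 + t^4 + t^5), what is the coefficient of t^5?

3

(1 + t^4 + t^8 + t^12 + t^16) has coefficients 1,0,0,0,1,0 for degrees 0…5.
(1 + t^3 + t^6 + t^9) has coefficients 1,0,0,1,0,0 for degrees 0…5.
Finally multiplying by (t + t^2 + t^3 + t^4 + t^5), the product of all factors after the first has coefficients 0,1,1,1,2,2 for degrees 0…5.
[t^5] = 1·2 + 1·1 = 3.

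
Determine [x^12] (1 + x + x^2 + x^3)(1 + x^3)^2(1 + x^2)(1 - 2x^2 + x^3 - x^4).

(1 + x + x^2 + x^3) has coefficients 1,1,1,1 for degrees 0…3.
(1 + x^3)^2 has coefficients 1,0,0,2,0,0,1,0,0,0,0,0,0 for degrees 0…12.
Multiplying by (1 + x^2) gives running coefficients 1,0,1,2,0,2,1,0,1,0,0,0,0 for degrees 0…12.
Finally multiplying by (1 - 2x^2 + x^3 - x^4), the product of all factors after the first has coefficients 1,0,-1,3,-3,-1,2,-6,1,-1,-3,1,-1 for degrees 0…12.
[x^12] = 1·(-1) + 1·1 + 1·(-3) + 1·(-1) = -4.

-4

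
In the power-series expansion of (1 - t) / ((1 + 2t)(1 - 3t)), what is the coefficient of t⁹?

Partial fractions give a closed form: a_n = (3/5)·(-2)^n + (2/5)·3^n.
At n = 9: a_9 = 7566.

7566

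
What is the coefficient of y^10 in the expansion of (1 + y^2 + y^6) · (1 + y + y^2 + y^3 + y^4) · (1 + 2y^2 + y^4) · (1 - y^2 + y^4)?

(1 + y^2 + y^6) has coefficients 1,0,1,0,0,0,1 for degrees 0…6.
(1 + y + y^2 + y^3 + y^4) has coefficients 1,1,1,1,1,0,0,0,0,0,0 for degrees 0…10.
Multiplying by (1 + 2y^2 + y^4) gives running coefficients 1,1,3,3,4,3,3,1,1,0,0 for degrees 0…10.
Finally multiplying by (1 - y^2 + y^4), the product of all factors after the first has coefficients 1,1,2,2,2,1,2,1,2,2,2 for degrees 0…10.
[y^10] = 1·2 + 1·2 + 1·2 = 6.

6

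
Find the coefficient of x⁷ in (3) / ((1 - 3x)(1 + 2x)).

The denominator gives the recurrence a_n = a_(n−1) + 6a_(n−2) for n ≥ 3; the numerator fixes a_0 = 3, a_1 = 3, a_2 = 21.
Iterating: 3, 3, 21, 39, 165, 399, 1389, 3783, so a_7 = 3783.

3783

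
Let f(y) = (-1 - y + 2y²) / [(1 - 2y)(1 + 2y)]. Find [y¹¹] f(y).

-1024

The denominator gives the recurrence a_n = 4a_(n−2) for n ≥ 3; the numerator fixes a_0 = -1, a_1 = -1, a_2 = -2.
Iterating: -1, -1, -2, -4, -8, -16, -32, -64, -128, -256, -512, -1024, so a_11 = -1024.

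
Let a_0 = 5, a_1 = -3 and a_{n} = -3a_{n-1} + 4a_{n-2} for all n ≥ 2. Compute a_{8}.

104861

The ordinary generating function has denominator 1 + 3q - 4q^2.
Iterating the recurrence: a_0,…,a_{8} = 5, -3, 29, -99, 413, -1635, 6557, -26211, 104861.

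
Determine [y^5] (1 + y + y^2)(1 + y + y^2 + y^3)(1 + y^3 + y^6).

4

(1 + y + y^2) has coefficients 1,1,1 for degrees 0…2.
(1 + y + y^2 + y^3) has coefficients 1,1,1,1,0,0 for degrees 0…5.
Finally multiplying by (1 + y^3 + y^6), the product of all factors after the first has coefficients 1,1,1,2,1,1 for degrees 0…5.
[y^5] = 1·1 + 1·1 + 1·2 = 4.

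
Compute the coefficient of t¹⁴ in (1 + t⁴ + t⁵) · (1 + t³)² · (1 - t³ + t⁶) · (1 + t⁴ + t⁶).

(1 + t⁴ + t⁵) has coefficients 1,0,0,0,1,1 for degrees 0…5.
(1 + t³)² has coefficients 1,0,0,2,0,0,1,0,0,0,0,0,0,0,0 for degrees 0…14.
Multiplying by (1 - t³ + t⁶) gives running coefficients 1,0,0,1,0,0,0,0,0,1,0,0,1,0,0 for degrees 0…14.
Finally multiplying by (1 + t⁴ + t⁶), the product of all factors after the first has coefficients 1,0,0,1,1,0,1,1,0,2,0,0,1,1,0 for degrees 0…14.
[t¹⁴] = 1·0 + 1·0 + 1·2 = 2.

2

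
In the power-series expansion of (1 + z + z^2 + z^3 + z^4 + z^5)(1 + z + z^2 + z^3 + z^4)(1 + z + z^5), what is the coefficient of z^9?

8

(1 + z + z^2 + z^3 + z^4 + z^5) has coefficients 1,1,1,1,1,1 for degrees 0…5.
(1 + z + z^2 + z^3 + z^4) has coefficients 1,1,1,1,1,0,0,0,0,0 for degrees 0…9.
Finally multiplying by (1 + z + z^5), the product of all factors after the first has coefficients 1,2,2,2,2,2,1,1,1,1 for degrees 0…9.
[z^9] = 1·1 + 1·1 + 1·1 + 1·1 + 1·2 + 1·2 = 8.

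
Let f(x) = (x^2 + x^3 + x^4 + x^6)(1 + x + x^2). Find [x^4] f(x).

(x^2 + x^3 + x^4 + x^6) has coefficients 0,0,1,1,1 for degrees 0…4.
(1 + x + x^2) has coefficients 1,1,1,0,0 for degrees 0…4.
[x^4] = 1·1 + 1·1 + 1·1 = 3.

3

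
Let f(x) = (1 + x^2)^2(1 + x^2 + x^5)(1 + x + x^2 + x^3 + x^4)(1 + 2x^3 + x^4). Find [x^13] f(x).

14

(1 + x^2)^2 has coefficients 1,0,2,0,1 for degrees 0…4.
(1 + x^2 + x^5) has coefficients 1,0,1,0,0,1,0,0,0,0,0,0,0,0 for degrees 0…13.
Multiplying by (1 + x + x^2 + x^3 + x^4) gives running coefficients 1,1,2,2,2,2,2,1,1,1,0,0,0,0 for degrees 0…13.
Finally multiplying by (1 + 2x^3 + x^4), the product of all factors after the first has coefficients 1,1,2,4,5,7,8,7,7,7,4,3,3,1 for degrees 0…13.
[x^13] = 1·1 + 2·3 + 1·7 = 14.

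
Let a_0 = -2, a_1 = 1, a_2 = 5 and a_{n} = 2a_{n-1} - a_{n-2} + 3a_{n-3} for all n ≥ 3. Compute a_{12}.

The ordinary generating function has denominator 1 - 2q + q^2 - 3q^3.
Iterating the recurrence: a_0,…,a_{12} = -2, 1, 5, 3, 4, 20, 45, 82, 179, 411, 889, 1904, 4152.

4152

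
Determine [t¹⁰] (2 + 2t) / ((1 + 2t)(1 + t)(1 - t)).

Partial fractions give a closed form: a_n = (4/3)·(-2)^n + (2/3)·1^n.
At n = 10: a_10 = 1366.

1366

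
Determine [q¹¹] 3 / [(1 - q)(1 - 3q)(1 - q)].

The denominator gives the recurrence a_n = 5a_(n−1) − 7a_(n−2) + 3a_(n−3) for n ≥ 3; the numerator fixes a_0 = 3, a_1 = 15, a_2 = 54.
Iterating: 3, 15, 54, 174, 537, 1629, 4908, 14748, 44271, 132843, 398562, 1195722, so a_11 = 1195722.

1195722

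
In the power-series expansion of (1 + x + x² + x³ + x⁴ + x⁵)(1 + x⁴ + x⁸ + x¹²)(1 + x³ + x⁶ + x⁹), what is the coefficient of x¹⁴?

(1 + x + x² + x³ + x⁴ + x⁵) has coefficients 1,1,1,1,1,1 for degrees 0…5.
(1 + x⁴ + x⁸ + x¹²) has coefficients 1,0,0,0,1,0,0,0,1,0,0,0,1,0,0 for degrees 0…14.
Finally multiplying by (1 + x³ + x⁶ + x⁹), the product of all factors after the first has coefficients 1,0,0,1,1,0,1,1,1,1,1,1,1,1,1 for degrees 0…14.
[x¹⁴] = 1·1 + 1·1 + 1·1 + 1·1 + 1·1 + 1·1 = 6.

6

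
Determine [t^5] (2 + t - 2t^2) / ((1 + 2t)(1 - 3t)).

295

The denominator gives the recurrence a_n = a_(n−1) + 6a_(n−2) for n ≥ 3; the numerator fixes a_0 = 2, a_1 = 3, a_2 = 13.
Iterating: 2, 3, 13, 31, 109, 295, so a_5 = 295.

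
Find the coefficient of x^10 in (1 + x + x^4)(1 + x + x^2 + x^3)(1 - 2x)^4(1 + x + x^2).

(1 + x + x^4) has coefficients 1,1,0,0,1 for degrees 0…4.
(1 + x + x^2 + x^3) has coefficients 1,1,1,1,0,0,0,0,0,0,0 for degrees 0…10.
Multiplying by (1 - 2x)^4 gives running coefficients 1,-7,17,-15,0,8,-16,16,0,0,0 for degrees 0…10.
Finally multiplying by (1 + x + x^2), the product of all factors after the first has coefficients 1,-6,11,-5,2,-7,-8,8,0,16,0 for degrees 0…10.
[x^10] = 1·0 + 1·16 + 1·(-8) = 8.

8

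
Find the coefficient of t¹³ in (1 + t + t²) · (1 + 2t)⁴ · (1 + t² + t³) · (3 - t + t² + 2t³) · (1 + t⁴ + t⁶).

989

(1 + t + t²) has coefficients 1,1,1 for degrees 0…2.
(1 + 2t)⁴ has coefficients 1,8,24,32,16,0,0,0,0,0,0,0,0,0 for degrees 0…13.
Multiplying by (1 + t² + t³) gives running coefficients 1,8,25,41,48,56,48,16,0,0,0,0,0,0 for degrees 0…13.
Multiplying by (3 - t + t² + 2t³) gives running coefficients 3,23,68,108,144,211,218,152,144,112,32,0,0,0 for degrees 0…13.
Finally multiplying by (1 + t⁴ + t⁶), the product of all factors after the first has coefficients 3,23,68,108,147,234,289,283,356,431,394,363,362,264 for degrees 0…13.
[t¹³] = 1·264 + 1·362 + 1·363 = 989.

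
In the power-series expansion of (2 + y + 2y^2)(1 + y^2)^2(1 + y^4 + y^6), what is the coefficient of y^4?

(2 + y + 2y^2) has coefficients 2,1,2 for degrees 0…2.
(1 + y^2)^2 has coefficients 1,0,2,0,1 for degrees 0…4.
Finally multiplying by (1 + y^4 + y^6), the product of all factors after the first has coefficients 1,0,2,0,2 for degrees 0…4.
[y^4] = 2·2 + 1·0 + 2·2 = 8.

8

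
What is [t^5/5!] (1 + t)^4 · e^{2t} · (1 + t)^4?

42112

The EGF product rule gives c_5 = Σ_{k_1+k_2+k_3=5} C(5; k_1,k_2,k_3) · ∏ g_i(k_i), where (1+t)^4 gives the falling factorial (4)_k; e^{2t} gives (2)^k; (1+t)^4 gives the falling factorial (4)_k.
g_1(k) for k = 0…5: 1, 4, 12, 24, 24, 0.
g_2(k) for k = 0…5: 1, 2, 4, 8, 16, 32.
g_3(k) for k = 0…5: 1, 4, 12, 24, 24, 0.
First combine the last two factors: h(k) = Σ_j C(k,j)·g_2(j)·g_3(k−j) for k = 0…5: 1, 6, 32, 152, 648, 2512.
c_5 = Σ_k C(5,k)·g_1(k)·h(5−k) = 1·1·2512 + 5·4·648 + 10·12·152 + 10·24·32 + 5·24·6 = 2512 + 12960 + 18240 + 7680 + 720 = 42112.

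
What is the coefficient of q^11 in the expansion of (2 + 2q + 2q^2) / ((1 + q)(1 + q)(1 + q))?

The denominator gives the recurrence a_n = −3a_(n−1) − 3a_(n−2) − a_(n−3) for n ≥ 3; the numerator fixes a_0 = 2, a_1 = -4, a_2 = 8.
Iterating: 2, -4, 8, -14, 22, -32, 44, -58, 74, -92, 112, -134, so a_11 = -134.

-134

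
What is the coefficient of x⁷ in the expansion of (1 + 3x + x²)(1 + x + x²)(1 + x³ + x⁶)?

5

(1 + 3x + x²) has coefficients 1,3,1 for degrees 0…2.
(1 + x + x²) has coefficients 1,1,1,0,0,0,0,0 for degrees 0…7.
Finally multiplying by (1 + x³ + x⁶), the product of all factors after the first has coefficients 1,1,1,1,1,1,1,1 for degrees 0…7.
[x⁷] = 1·1 + 3·1 + 1·1 = 5.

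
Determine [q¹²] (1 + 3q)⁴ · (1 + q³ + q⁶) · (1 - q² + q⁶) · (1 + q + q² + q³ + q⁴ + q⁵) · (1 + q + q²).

(1 + 3q)⁴ has coefficients 1,12,54,108,81 for degrees 0…4.
(1 + q³ + q⁶) has coefficients 1,0,0,1,0,0,1,0,0,0,0,0,0 for degrees 0…12.
Multiplying by (1 - q² + q⁶) gives running coefficients 1,0,-1,1,0,-1,2,0,-1,1,0,0,1 for degrees 0…12.
Multiplying by (1 + q + q² + q³ + q⁴ + q⁵) gives running coefficients 1,1,0,1,1,0,1,1,1,1,1,2,1 for degrees 0…12.
Finally multiplying by (1 + q + q²), the product of all factors after the first has coefficients 1,2,2,2,2,2,2,2,3,3,3,4,4 for degrees 0…12.
[q¹²] = 1·4 + 12·4 + 54·3 + 108·3 + 81·3 = 781.

781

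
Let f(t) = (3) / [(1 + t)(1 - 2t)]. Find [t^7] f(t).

255

Partial fractions give a closed form: a_n = (1)·(-1)^n + (2)·2^n.
At n = 7: a_7 = 255.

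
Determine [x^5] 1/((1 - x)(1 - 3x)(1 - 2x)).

966

The denominator gives the recurrence a_n = 6a_(n−1) − 11a_(n−2) + 6a_(n−3) for n ≥ 3; the numerator fixes a_0 = 1, a_1 = 6, a_2 = 25.
Iterating: 1, 6, 25, 90, 301, 966, so a_5 = 966.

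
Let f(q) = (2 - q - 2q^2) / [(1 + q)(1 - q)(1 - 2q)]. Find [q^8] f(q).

342

Partial fractions give a closed form: a_n = (1/6)·(-1)^n + (1/2)·1^n + (4/3)·2^n.
At n = 8: a_8 = 342.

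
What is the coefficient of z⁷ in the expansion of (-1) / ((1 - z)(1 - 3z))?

Partial fractions give a closed form: a_n = (1/2)·1^n + (-3/2)·3^n.
At n = 7: a_7 = -3280.

-3280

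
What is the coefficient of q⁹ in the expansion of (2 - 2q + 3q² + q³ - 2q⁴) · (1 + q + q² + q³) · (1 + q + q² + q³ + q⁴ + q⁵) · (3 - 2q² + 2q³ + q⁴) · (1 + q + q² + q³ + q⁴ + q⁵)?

138

(2 - 2q + 3q² + q³ - 2q⁴) has coefficients 2,-2,3,1,-2 for degrees 0…4.
(1 + q + q² + q³) has coefficients 1,1,1,1,0,0,0,0,0,0 for degrees 0…9.
Multiplying by (1 + q + q² + q³ + q⁴ + q⁵) gives running coefficients 1,2,3,4,4,4,3,2,1,0 for degrees 0…9.
Multiplying by (3 - 2q² + 2q³ + q⁴) gives running coefficients 3,6,7,10,11,12,12,10,9,6 for degrees 0…9.
Finally multiplying by (1 + q + q² + q³ + q⁴ + q⁵), the product of all factors after the first has coefficients 3,9,16,26,37,49,58,62,64,60 for degrees 0…9.
[q⁹] = 2·60 − 2·64 + 3·62 + 1·58 − 2·49 = 138.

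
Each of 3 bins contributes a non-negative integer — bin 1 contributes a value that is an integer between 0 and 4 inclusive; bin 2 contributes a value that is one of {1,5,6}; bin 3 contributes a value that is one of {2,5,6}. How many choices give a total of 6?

2

The generating function for the choices is (1 + y + y^2 + y^3 + y^4)·(y + y^5 + y^6)·(y^2 + y^5 + y^6); the count is [y^6].
(1 + y + y^2 + y^3 + y^4) has coefficients 1,1,1,1,1 for degrees 0…4.
(y + y^5 + y^6) has coefficients 0,1,0,0,0,1,1 for degrees 0…6.
Finally multiplying by (y^2 + y^5 + y^6), the product of all factors after the first has coefficients 0,0,0,1,0,0,1 for degrees 0…6.
[y^6] = 1·1 + 1·0 + 1·0 + 1·1 + 1·0 = 2.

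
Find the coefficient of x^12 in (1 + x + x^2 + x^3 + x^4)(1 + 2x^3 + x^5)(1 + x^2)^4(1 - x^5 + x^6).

(1 + x + x^2 + x^3 + x^4) has coefficients 1,1,1,1,1 for degrees 0…4.
(1 + 2x^3 + x^5) has coefficients 1,0,0,2,0,1,0,0,0,0,0,0,0 for degrees 0…12.
Multiplying by (1 + x^2)^4 gives running coefficients 1,0,4,2,6,9,4,16,1,14,0,6,0 for degrees 0…12.
Finally multiplying by (1 - x^5 + x^6), the product of all factors after the first has coefficients 1,0,4,2,6,8,5,12,3,10,-3,11,-12 for degrees 0…12.
[x^12] = 1·(-12) + 1·11 + 1·(-3) + 1·10 + 1·3 = 9.

9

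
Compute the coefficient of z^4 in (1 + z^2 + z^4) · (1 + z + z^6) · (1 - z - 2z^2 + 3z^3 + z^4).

(1 + z^2 + z^4) has coefficients 1,0,1,0,1 for degrees 0…4.
(1 + z + z^6) has coefficients 1,1,0,0,0 for degrees 0…4.
Finally multiplying by (1 - z - 2z^2 + 3z^3 + z^4), the product of all factors after the first has coefficients 1,0,-3,1,4 for degrees 0…4.
[z^4] = 1·4 + 1·(-3) + 1·1 = 2.

2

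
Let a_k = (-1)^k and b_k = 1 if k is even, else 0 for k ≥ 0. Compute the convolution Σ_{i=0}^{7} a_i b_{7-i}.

-4

The convolution is the t^7 coefficient of A(t)B(t).
Σ = 1·0 − 1·1 + 1·0 − 1·1 + 1·0 − 1·1 + 1·0 − 1·1 = -4.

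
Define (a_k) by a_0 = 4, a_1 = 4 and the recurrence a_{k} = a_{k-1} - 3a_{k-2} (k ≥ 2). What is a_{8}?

The ordinary generating function has denominator 1 - y + 3y^2.
Iterating the recurrence: a_0,…,a_{8} = 4, 4, -8, -20, 4, 64, 52, -140, -296.

-296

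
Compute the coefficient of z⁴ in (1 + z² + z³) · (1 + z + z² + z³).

(1 + z² + z³) has coefficients 1,0,1,1 for degrees 0…3.
(1 + z + z² + z³) has coefficients 1,1,1,1,0 for degrees 0…4.
[z⁴] = 1·0 + 1·1 + 1·1 = 2.

2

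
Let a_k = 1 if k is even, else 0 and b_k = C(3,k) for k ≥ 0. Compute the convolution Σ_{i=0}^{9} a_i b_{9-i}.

This is [x^9] in the product of the two ordinary generating functions.
Σ = 1·0 + 0·0 + 1·0 + 0·0 + 1·0 + 0·0 + 1·1 + 0·3 + 1·3 + 0·1 = 4.

4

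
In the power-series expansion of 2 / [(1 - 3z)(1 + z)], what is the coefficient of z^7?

3280

The denominator gives the recurrence a_n = 2a_(n−1) + 3a_(n−2) for n ≥ 2; the numerator fixes a_0 = 2, a_1 = 4.
Iterating: 2, 4, 14, 40, 122, 364, 1094, 3280, so a_7 = 3280.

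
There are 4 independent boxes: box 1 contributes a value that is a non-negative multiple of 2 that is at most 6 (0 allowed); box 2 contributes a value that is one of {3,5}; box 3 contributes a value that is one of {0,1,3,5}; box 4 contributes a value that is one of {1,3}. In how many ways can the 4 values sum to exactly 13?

11

The generating function for the choices is (1 + t² + t⁴ + t⁶)·(t³ + t⁵)·(1 + t + t³ + t⁵)·(t + t³); the count is [t¹³].
(1 + t² + t⁴ + t⁶) has coefficients 1,0,1,0,1,0,1 for degrees 0…6.
(t³ + t⁵) has coefficients 0,0,0,1,0,1,0,0,0,0,0,0,0,0 for degrees 0…13.
Multiplying by (1 + t + t³ + t⁵) gives running coefficients 0,0,0,1,1,1,2,0,2,0,1,0,0,0 for degrees 0…13.
Finally multiplying by (t + t³), the product of all factors after the first has coefficients 0,0,0,0,1,1,2,3,1,4,0,3,0,1 for degrees 0…13.
[t¹³] = 1·1 + 1·3 + 1·4 + 1·3 = 11.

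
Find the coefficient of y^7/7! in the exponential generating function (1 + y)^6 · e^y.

The EGF product rule gives c_7 = Σ_{k_1+k_2=7} C(7; k_1,k_2) · ∏ g_i(k_i), where (1+y)^6 gives the falling factorial (6)_k; e^y gives (1)^k.
g_1(k) for k = 0…7: 1, 6, 30, 120, 360, 720, 720, 0.
g_2(k) for k = 0…7: 1, 1, 1, 1, 1, 1, 1, 1.
c_7 = Σ_k C(7,k)·g_1(k)·g_2(7−k) = 1·1·1 + 7·6·1 + 21·30·1 + 35·120·1 + 35·360·1 + 21·720·1 + 7·720·1 = 1 + 42 + 630 + 4200 + 12600 + 15120 + 5040 = 37633.

37633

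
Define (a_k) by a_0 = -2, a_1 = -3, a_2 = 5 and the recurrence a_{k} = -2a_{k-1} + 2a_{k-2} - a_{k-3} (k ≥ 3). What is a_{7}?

-923

The ordinary generating function has denominator 1 + 2x - 2x^2 + x^3.
Iterating the recurrence: a_0,…,a_{7} = -2, -3, 5, -14, 41, -115, 326, -923.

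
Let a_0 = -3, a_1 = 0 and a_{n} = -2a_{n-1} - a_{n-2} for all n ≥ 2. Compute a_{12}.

33

The ordinary generating function has denominator 1 + 2y + y^2.
Iterating the recurrence: a_0,…,a_{12} = -3, 0, 3, -6, 9, -12, 15, -18, 21, -24, 27, -30, 33.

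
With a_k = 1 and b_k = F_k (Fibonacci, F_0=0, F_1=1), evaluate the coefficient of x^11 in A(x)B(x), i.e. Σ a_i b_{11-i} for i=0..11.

232

Write out a_i and b_{11-i} for i = 0,…,11 and sum the products.
Σ = 1·89 + 1·55 + 1·34 + 1·21 + 1·13 + 1·8 + 1·5 + 1·3 + 1·2 + 1·1 + 1·1 + 1·0 = 232.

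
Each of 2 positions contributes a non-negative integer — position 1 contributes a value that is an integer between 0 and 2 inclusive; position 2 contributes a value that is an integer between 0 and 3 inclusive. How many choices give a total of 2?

The generating function for the choices is (1 + y + y^2)·(1 + y + y^2 + y^3); the count is [y^2].
(1 + y + y^2) has coefficients 1,1,1 for degrees 0…2.
(1 + y + y^2 + y^3) has coefficients 1,1,1 for degrees 0…2.
[y^2] = 1·1 + 1·1 + 1·1 = 3.

3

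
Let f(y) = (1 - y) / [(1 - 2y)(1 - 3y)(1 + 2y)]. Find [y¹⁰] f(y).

The denominator gives the recurrence a_n = 3a_(n−1) + 4a_(n−2) − 12a_(n−3) for n ≥ 3; the numerator fixes a_0 = 1, a_1 = 2, a_2 = 10.
Iterating: 1, 2, 10, 26, 94, 266, 862, 2522, 7822, 23210, 70654, so a_10 = 70654.

70654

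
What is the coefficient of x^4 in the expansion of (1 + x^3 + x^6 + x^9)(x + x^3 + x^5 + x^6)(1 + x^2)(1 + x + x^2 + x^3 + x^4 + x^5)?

4

(1 + x^3 + x^6 + x^9) has coefficients 1,0,0,1,0 for degrees 0…4.
(x + x^3 + x^5 + x^6) has coefficients 0,1,0,1,0 for degrees 0…4.
Multiplying by (1 + x^2) gives running coefficients 0,1,0,2,0 for degrees 0…4.
Finally multiplying by (1 + x + x^2 + x^3 + x^4 + x^5), the product of all factors after the first has coefficients 0,1,1,3,3 for degrees 0…4.
[x^4] = 1·3 + 1·1 = 4.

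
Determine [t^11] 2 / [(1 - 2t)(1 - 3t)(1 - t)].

1577940

Partial fractions give a closed form: a_n = (-8)·2^n + (9)·3^n + (1)·1^n.
At n = 11: a_11 = 1577940.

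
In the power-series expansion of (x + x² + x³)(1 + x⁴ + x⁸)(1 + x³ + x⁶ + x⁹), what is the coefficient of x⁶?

(x + x² + x³) has coefficients 0,1,1,1 for degrees 0…3.
(1 + x⁴ + x⁸) has coefficients 1,0,0,0,1,0,0 for degrees 0…6.
Finally multiplying by (1 + x³ + x⁶ + x⁹), the product of all factors after the first has coefficients 1,0,0,1,1,0,1 for degrees 0…6.
[x⁶] = 1·0 + 1·1 + 1·1 = 2.

2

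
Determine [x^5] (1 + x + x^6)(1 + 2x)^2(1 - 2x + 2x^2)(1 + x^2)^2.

7

(1 + x + x^6) has coefficients 1,1,0,0,0,0 for degrees 0…5.
(1 + 2x)^2 has coefficients 1,4,4,0,0,0 for degrees 0…5.
Multiplying by (1 - 2x + 2x^2) gives running coefficients 1,2,-2,0,8,0 for degrees 0…5.
Finally multiplying by (1 + x^2)^2, the product of all factors after the first has coefficients 1,2,0,4,5,2 for degrees 0…5.
[x^5] = 1·2 + 1·5 = 7.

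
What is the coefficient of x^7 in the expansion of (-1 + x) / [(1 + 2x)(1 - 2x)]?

64

The denominator gives the recurrence a_n = 4a_(n−2) for n ≥ 3; the numerator fixes a_0 = -1, a_1 = 1, a_2 = -4.
Iterating: -1, 1, -4, 4, -16, 16, -64, 64, so a_7 = 64.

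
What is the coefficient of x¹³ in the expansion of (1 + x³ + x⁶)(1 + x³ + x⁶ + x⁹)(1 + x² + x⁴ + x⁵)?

3

(1 + x³ + x⁶) has coefficients 1,0,0,1,0,0,1 for degrees 0…6.
(1 + x³ + x⁶ + x⁹) has coefficients 1,0,0,1,0,0,1,0,0,1,0,0,0,0 for degrees 0…13.
Finally multiplying by (1 + x² + x⁴ + x⁵), the product of all factors after the first has coefficients 1,0,1,1,1,2,1,1,2,1,1,2,0,1 for degrees 0…13.
[x¹³] = 1·1 + 1·1 + 1·1 = 3.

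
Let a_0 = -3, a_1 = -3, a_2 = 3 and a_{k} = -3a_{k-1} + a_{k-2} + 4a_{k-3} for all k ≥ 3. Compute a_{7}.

The ordinary generating function has denominator 1 + 3y - y^2 - 4y^3.
Iterating the recurrence: a_0,…,a_{7} = -3, -3, 3, -24, 63, -201, 570, -1659.

-1659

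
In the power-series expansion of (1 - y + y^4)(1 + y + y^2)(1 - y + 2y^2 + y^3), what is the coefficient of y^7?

2

(1 - y + y^4) has coefficients 1,-1,0,0,1 for degrees 0…4.
(1 + y + y^2) has coefficients 1,1,1,0,0,0,0,0 for degrees 0…7.
Finally multiplying by (1 - y + 2y^2 + y^3), the product of all factors after the first has coefficients 1,0,2,2,3,1,0,0 for degrees 0…7.
[y^7] = 1·0 − 1·0 + 1·2 = 2.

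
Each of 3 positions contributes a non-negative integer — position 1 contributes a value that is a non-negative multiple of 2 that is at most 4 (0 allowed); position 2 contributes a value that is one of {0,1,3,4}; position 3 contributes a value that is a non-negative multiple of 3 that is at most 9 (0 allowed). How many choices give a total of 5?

The generating function for the choices is (1 + y² + y⁴)·(1 + y + y³ + y⁴)·(1 + y³ + y⁶ + y⁹); the count is [y⁵].
(1 + y² + y⁴) has coefficients 1,0,1,0,1 for degrees 0…4.
(1 + y + y³ + y⁴) has coefficients 1,1,0,1,1,0 for degrees 0…5.
Finally multiplying by (1 + y³ + y⁶ + y⁹), the product of all factors after the first has coefficients 1,1,0,2,2,0 for degrees 0…5.
[y⁵] = 1·0 + 1·2 + 1·1 = 3.

3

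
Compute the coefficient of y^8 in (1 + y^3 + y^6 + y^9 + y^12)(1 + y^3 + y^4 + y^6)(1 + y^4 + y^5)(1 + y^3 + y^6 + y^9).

(1 + y^3 + y^6 + y^9 + y^12) has coefficients 1,0,0,1,0,0,1,0,0 for degrees 0…8.
(1 + y^3 + y^4 + y^6) has coefficients 1,0,0,1,1,0,1,0,0 for degrees 0…8.
Multiplying by (1 + y^4 + y^5) gives running coefficients 1,0,0,1,2,1,1,1,2 for degrees 0…8.
Finally multiplying by (1 + y^3 + y^6 + y^9), the product of all factors after the first has coefficients 1,0,0,2,2,1,3,3,3 for degrees 0…8.
[y^8] = 1·3 + 1·1 + 1·0 = 4.

4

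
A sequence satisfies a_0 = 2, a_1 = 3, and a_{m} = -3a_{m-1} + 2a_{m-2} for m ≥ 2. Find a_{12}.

-1896217

The ordinary generating function has denominator 1 + 3t - 2t^2.
Iterating the recurrence: a_0,…,a_{12} = 2, 3, -5, 21, -73, 261, -929, 3309, -11785, 41973, -149489, 532413, -1896217.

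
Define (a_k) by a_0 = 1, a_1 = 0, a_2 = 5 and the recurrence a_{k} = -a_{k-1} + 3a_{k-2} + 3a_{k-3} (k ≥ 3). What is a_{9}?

-80

The ordinary generating function has denominator 1 + q - 3q^2 - 3q^3.
Iterating the recurrence: a_0,…,a_{9} = 1, 0, 5, -2, 17, -8, 53, -26, 161, -80.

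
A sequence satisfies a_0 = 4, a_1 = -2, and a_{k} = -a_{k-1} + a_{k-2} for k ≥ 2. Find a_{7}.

-58

The ordinary generating function has denominator 1 + x - x^2.
Iterating the recurrence: a_0,…,a_{7} = 4, -2, 6, -8, 14, -22, 36, -58.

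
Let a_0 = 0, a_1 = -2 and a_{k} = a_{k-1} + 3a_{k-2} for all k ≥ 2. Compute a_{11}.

-5366

The ordinary generating function has denominator 1 - q - 3q^2.
Iterating the recurrence: a_0,…,a_{11} = 0, -2, -2, -8, -14, -38, -80, -194, -434, -1016, -2318, -5366.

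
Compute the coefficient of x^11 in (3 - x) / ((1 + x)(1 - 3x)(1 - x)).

Partial fractions give a closed form: a_n = (1/2)·(-1)^n + (3)·3^n + (-1/2)·1^n.
At n = 11: a_11 = 531440.

531440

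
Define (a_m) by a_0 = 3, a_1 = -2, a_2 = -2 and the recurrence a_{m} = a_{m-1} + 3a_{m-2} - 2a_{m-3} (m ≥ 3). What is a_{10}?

The ordinary generating function has denominator 1 - x - 3x^2 + 2x^3.
Iterating the recurrence: a_0,…,a_{10} = 3, -2, -2, -14, -16, -54, -74, -204, -318, -782, -1328.

-1328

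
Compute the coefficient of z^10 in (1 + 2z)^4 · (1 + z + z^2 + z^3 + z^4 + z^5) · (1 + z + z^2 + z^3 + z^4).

216

(1 + 2z)^4 has coefficients 1,8,24,32,16 for degrees 0…4.
(1 + z + z^2 + z^3 + z^4 + z^5) has coefficients 1,1,1,1,1,1,0,0,0,0,0 for degrees 0…10.
Finally multiplying by (1 + z + z^2 + z^3 + z^4), the product of all factors after the first has coefficients 1,2,3,4,5,5,4,3,2,1,0 for degrees 0…10.
[z^10] = 1·0 + 8·1 + 24·2 + 32·3 + 16·4 = 216.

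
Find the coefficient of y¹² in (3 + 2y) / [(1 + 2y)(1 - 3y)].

Partial fractions give a closed form: a_n = (4/5)·(-2)^n + (11/5)·3^n.
At n = 12: a_12 = 1172447.

1172447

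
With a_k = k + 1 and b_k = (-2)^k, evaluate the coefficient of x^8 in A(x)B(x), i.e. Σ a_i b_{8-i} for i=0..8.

Write out a_i and b_{8-i} for i = 0,…,8 and sum the products.
Σ = 1·256 + 2·(-128) + 3·64 + 4·(-32) + 5·16 + 6·(-8) + 7·4 + 8·(-2) + 9·1 = 117.

117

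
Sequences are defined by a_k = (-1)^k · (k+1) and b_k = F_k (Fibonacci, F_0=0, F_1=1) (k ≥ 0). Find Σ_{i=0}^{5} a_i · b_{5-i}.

The convolution is the x^5 coefficient of A(x)B(x).
Σ = 1·5 − 2·3 + 3·2 − 4·1 + 5·1 − 6·0 = 6.

6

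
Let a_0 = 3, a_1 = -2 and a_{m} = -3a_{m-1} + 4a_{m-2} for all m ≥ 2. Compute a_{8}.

65538

The ordinary generating function has denominator 1 + 3t - 4t^2.
Iterating the recurrence: a_0,…,a_{8} = 3, -2, 18, -62, 258, -1022, 4098, -16382, 65538.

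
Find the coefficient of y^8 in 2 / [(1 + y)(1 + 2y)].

1022

The denominator gives the recurrence a_n = −3a_(n−1) − 2a_(n−2) for n ≥ 2; the numerator fixes a_0 = 2, a_1 = -6.
Iterating: 2, -6, 14, -30, 62, -126, 254, -510, 1022, so a_8 = 1022.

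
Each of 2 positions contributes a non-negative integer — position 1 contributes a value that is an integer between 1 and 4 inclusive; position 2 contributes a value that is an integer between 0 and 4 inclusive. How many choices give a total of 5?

The generating function for the choices is (y + y^2 + y^3 + y^4)·(1 + y + y^2 + y^3 + y^4); the count is [y^5].
(y + y^2 + y^3 + y^4) has coefficients 0,1,1,1,1 for degrees 0…4.
(1 + y + y^2 + y^3 + y^4) has coefficients 1,1,1,1,1,0 for degrees 0…5.
[y^5] = 1·1 + 1·1 + 1·1 + 1·1 = 4.

4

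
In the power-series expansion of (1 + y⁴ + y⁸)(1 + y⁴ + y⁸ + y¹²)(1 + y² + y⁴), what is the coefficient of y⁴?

3

(1 + y⁴ + y⁸) has coefficients 1,0,0,0,1 for degrees 0…4.
(1 + y⁴ + y⁸ + y¹²) has coefficients 1,0,0,0,1 for degrees 0…4.
Finally multiplying by (1 + y² + y⁴), the product of all factors after the first has coefficients 1,0,1,0,2 for degrees 0…4.
[y⁴] = 1·2 + 1·1 = 3.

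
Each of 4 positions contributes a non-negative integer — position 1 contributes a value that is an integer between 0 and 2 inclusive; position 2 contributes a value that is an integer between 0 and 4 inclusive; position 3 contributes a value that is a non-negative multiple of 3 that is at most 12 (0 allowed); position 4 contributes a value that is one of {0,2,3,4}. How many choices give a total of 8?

The generating function for the choices is (1 + z + z^2)·(1 + z + z^2 + z^3 + z^4)·(1 + z^3 + z^6 + z^9 + z^12)·(1 + z^2 + z^3 + z^4); the count is [z^8].
(1 + z + z^2) has coefficients 1,1,1 for degrees 0…2.
(1 + z + z^2 + z^3 + z^4) has coefficients 1,1,1,1,1,0,0,0,0 for degrees 0…8.
Multiplying by (1 + z^3 + z^6 + z^9 + z^12) gives running coefficients 1,1,1,2,2,1,2,2,1 for degrees 0…8.
Finally multiplying by (1 + z^2 + z^3 + z^4), the product of all factors after the first has coefficients 1,1,2,4,5,5,7,7,6 for degrees 0…8.
[z^8] = 1·6 + 1·7 + 1·7 = 20.

20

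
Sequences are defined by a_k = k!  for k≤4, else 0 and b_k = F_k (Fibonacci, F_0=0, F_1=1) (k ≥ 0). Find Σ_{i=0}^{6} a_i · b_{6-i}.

55

The convolution is the t^6 coefficient of A(t)B(t).
Σ = 1·8 + 1·5 + 2·3 + 6·2 + 24·1 + 0·1 + 0·0 = 55.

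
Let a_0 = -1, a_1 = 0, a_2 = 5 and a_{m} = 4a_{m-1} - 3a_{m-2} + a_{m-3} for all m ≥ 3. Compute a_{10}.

59297

The ordinary generating function has denominator 1 - 4t + 3t^2 - t^3.
Iterating the recurrence: a_0,…,a_{10} = -1, 0, 5, 19, 61, 192, 604, 1901, 5984, 18837, 59297.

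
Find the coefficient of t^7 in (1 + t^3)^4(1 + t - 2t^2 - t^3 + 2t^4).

(1 + t^3)^4 has coefficients 1,0,0,4,0,0,6,0 for degrees 0…7.
(1 + t - 2t^2 - t^3 + 2t^4) has coefficients 1,1,-2,-1,2,0,0,0 for degrees 0…7.
[t^7] = 1·0 + 4·2 + 6·1 = 14.

14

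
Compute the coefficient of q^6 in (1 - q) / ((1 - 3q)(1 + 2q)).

Partial fractions give a closed form: a_n = (2/5)·3^n + (3/5)·(-2)^n.
At n = 6: a_6 = 330.

330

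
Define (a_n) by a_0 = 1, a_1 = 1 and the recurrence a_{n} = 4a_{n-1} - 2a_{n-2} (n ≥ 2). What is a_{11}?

The ordinary generating function has denominator 1 - 4z + 2z^2.
Iterating the recurrence: a_0,…,a_{11} = 1, 1, 2, 6, 20, 68, 232, 792, 2704, 9232, 31520, 107616.

107616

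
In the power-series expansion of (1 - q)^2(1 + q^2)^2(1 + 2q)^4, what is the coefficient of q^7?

(1 - q)^2 has coefficients 1,-2,1 for degrees 0…2.
(1 + q^2)^2 has coefficients 1,0,2,0,1,0,0,0 for degrees 0…7.
Finally multiplying by (1 + 2q)^4, the product of all factors after the first has coefficients 1,8,26,48,65,72,56,32 for degrees 0…7.
[q^7] = 1·32 − 2·56 + 1·72 = -8.

-8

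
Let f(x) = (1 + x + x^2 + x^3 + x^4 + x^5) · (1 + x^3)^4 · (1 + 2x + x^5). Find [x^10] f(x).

(1 + x + x^2 + x^3 + x^4 + x^5) has coefficients 1,1,1,1,1,1 for degrees 0…5.
(1 + x^3)^4 has coefficients 1,0,0,4,0,0,6,0,0,4,0 for degrees 0…10.
Finally multiplying by (1 + 2x + x^5), the product of all factors after the first has coefficients 1,2,0,4,8,1,6,12,4,4,8 for degrees 0…10.
[x^10] = 1·8 + 1·4 + 1·4 + 1·12 + 1·6 + 1·1 = 35.

35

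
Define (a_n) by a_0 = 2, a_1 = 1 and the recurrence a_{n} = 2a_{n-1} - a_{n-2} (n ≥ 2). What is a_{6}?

The ordinary generating function has denominator 1 - 2y + y^2.
Iterating the recurrence: a_0,…,a_{6} = 2, 1, 0, -1, -2, -3, -4.

-4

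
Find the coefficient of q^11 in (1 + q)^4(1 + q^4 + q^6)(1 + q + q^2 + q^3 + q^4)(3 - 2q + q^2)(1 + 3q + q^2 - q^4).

(1 + q)^4 has coefficients 1,4,6,4,1 for degrees 0…4.
(1 + q^4 + q^6) has coefficients 1,0,0,0,1,0,1,0,0,0,0,0 for degrees 0…11.
Multiplying by (1 + q + q^2 + q^3 + q^4) gives running coefficients 1,1,1,1,2,1,2,2,2,1,1,0 for degrees 0…11.
Multiplying by (3 - 2q + q^2) gives running coefficients 3,1,2,2,5,0,6,3,4,1,3,-1 for degrees 0…11.
Finally multiplying by (1 + 3q + q^2 - q^4), the product of all factors after the first has coefficients 3,10,8,9,10,16,9,19,14,16,4,6 for degrees 0…11.
[q^11] = 1·6 + 4·4 + 6·16 + 4·14 + 1·19 = 193.

193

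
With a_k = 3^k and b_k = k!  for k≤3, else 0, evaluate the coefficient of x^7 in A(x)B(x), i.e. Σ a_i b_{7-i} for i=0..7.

Write out a_i and b_{7-i} for i = 0,…,7 and sum the products.
Σ = 1·0 + 3·0 + 9·0 + 27·0 + 81·6 + 243·2 + 729·1 + 2187·1 = 3888.

3888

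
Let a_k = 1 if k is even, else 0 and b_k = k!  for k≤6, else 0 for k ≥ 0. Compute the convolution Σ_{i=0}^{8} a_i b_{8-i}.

747

Write out a_i and b_{8-i} for i = 0,…,8 and sum the products.
Σ = 1·0 + 0·0 + 1·720 + 0·120 + 1·24 + 0·6 + 1·2 + 0·1 + 1·1 = 747.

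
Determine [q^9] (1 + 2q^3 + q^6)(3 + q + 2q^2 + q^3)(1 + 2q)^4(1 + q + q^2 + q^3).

1209

(1 + 2q^3 + q^6) has coefficients 1,0,0,2,0,0,1 for degrees 0…6.
(3 + q + 2q^2 + q^3) has coefficients 3,1,2,1,0,0,0,0,0,0 for degrees 0…9.
Multiplying by (1 + 2q)^4 gives running coefficients 3,25,82,137,136,104,64,16,0,0 for degrees 0…9.
Finally multiplying by (1 + q + q^2 + q^3), the product of all factors after the first has coefficients 3,28,110,247,380,459,441,320,184,80 for degrees 0…9.
[q^9] = 1·80 + 2·441 + 1·247 = 1209.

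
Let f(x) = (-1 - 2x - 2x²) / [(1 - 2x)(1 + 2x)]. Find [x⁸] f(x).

-384

The denominator gives the recurrence a_n = 4a_(n−2) for n ≥ 3; the numerator fixes a_0 = -1, a_1 = -2, a_2 = -6.
Iterating: -1, -2, -6, -8, -24, -32, -96, -128, -384, so a_8 = -384.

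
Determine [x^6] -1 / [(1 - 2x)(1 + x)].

Partial fractions give a closed form: a_n = (-2/3)·2^n + (-1/3)·(-1)^n.
At n = 6: a_6 = -43.

-43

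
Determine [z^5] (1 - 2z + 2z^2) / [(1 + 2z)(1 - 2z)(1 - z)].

Partial fractions give a closed form: a_n = (5/6)·(-2)^n + (1/2)·2^n + (-1/3)·1^n.
At n = 5: a_5 = -11.

-11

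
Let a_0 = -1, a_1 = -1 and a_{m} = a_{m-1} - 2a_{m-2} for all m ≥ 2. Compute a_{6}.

The ordinary generating function has denominator 1 - z + 2z^2.
Iterating the recurrence: a_0,…,a_{6} = -1, -1, 1, 3, 1, -5, -7.

-7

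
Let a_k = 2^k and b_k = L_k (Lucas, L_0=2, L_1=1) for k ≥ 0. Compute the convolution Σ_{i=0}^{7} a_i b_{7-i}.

Write out a_i and b_{7-i} for i = 0,…,7 and sum the products.
Σ = 1·29 + 2·18 + 4·11 + 8·7 + 16·4 + 32·3 + 64·1 + 128·2 = 645.

645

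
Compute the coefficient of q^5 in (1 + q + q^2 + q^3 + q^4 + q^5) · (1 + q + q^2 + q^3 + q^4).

5

(1 + q + q^2 + q^3 + q^4 + q^5) has coefficients 1,1,1,1,1,1 for degrees 0…5.
(1 + q + q^2 + q^3 + q^4) has coefficients 1,1,1,1,1,0 for degrees 0…5.
[q^5] = 1·0 + 1·1 + 1·1 + 1·1 + 1·1 + 1·1 = 5.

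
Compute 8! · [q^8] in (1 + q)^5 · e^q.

19081

The EGF product rule gives c_8 = Σ_{k_1+k_2=8} C(8; k_1,k_2) · ∏ g_i(k_i), where (1+q)^5 gives the falling factorial (5)_k; e^q gives (1)^k.
g_1(k) for k = 0…8: 1, 5, 20, 60, 120, 120, 0, 0, 0.
g_2(k) for k = 0…8: 1, 1, 1, 1, 1, 1, 1, 1, 1.
c_8 = Σ_k C(8,k)·g_1(k)·g_2(8−k) = 1·1·1 + 8·5·1 + 28·20·1 + 56·60·1 + 70·120·1 + 56·120·1 = 1 + 40 + 560 + 3360 + 8400 + 6720 = 19081.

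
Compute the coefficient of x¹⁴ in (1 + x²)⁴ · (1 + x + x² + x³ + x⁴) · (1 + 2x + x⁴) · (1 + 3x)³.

1013

(1 + x²)⁴ has coefficients 1,0,4,0,6,0,4,0,1 for degrees 0…8.
(1 + x + x² + x³ + x⁴) has coefficients 1,1,1,1,1,0,0,0,0,0,0,0,0,0,0 for degrees 0…14.
Multiplying by (1 + 2x + x⁴) gives running coefficients 1,3,3,3,4,3,1,1,1,0,0,0,0,0,0 for degrees 0…14.
Finally multiplying by (1 + 3x)³, the product of all factors after the first has coefficients 1,12,57,138,193,201,217,199,118,63,54,27,0,0,0 for degrees 0…14.
[x¹⁴] = 1·0 + 4·0 + 6·54 + 4·118 + 1·217 = 1013.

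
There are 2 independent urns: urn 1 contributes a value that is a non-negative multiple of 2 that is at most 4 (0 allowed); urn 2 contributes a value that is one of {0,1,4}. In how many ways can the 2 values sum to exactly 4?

2

The generating function for the choices is (1 + y² + y⁴)·(1 + y + y⁴); the count is [y⁴].
(1 + y² + y⁴) has coefficients 1,0,1,0,1 for degrees 0…4.
(1 + y + y⁴) has coefficients 1,1,0,0,1 for degrees 0…4.
[y⁴] = 1·1 + 1·0 + 1·1 = 2.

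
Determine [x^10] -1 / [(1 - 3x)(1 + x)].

The denominator gives the recurrence a_n = 2a_(n−1) + 3a_(n−2) for n ≥ 2; the numerator fixes a_0 = -1, a_1 = -2.
Iterating: -1, -2, -7, -20, -61, -182, -547, -1640, -4921, -14762, -44287, so a_10 = -44287.

-44287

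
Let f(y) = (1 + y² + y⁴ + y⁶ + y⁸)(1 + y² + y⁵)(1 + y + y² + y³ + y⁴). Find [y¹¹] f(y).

6

(1 + y² + y⁴ + y⁶ + y⁸) has coefficients 1,0,1,0,1,0,1,0,1 for degrees 0…8.
(1 + y² + y⁵) has coefficients 1,0,1,0,0,1,0,0,0,0,0,0 for degrees 0…11.
Finally multiplying by (1 + y + y² + y³ + y⁴), the product of all factors after the first has coefficients 1,1,2,2,2,2,2,1,1,1,0,0 for degrees 0…11.
[y¹¹] = 1·0 + 1·1 + 1·1 + 1·2 + 1·2 = 6.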